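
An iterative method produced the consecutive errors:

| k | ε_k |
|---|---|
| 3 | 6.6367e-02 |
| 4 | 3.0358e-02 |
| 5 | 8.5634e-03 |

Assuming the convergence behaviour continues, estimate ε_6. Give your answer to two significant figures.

1.1e-3

First estimate the order: p ≈ ln(ε_5/ε_4) / ln(ε_4/ε_3) = ln(8.5634e-03/3.0358e-02)/ln(3.0358e-02/6.6367e-02) = ln(0.282081)/ln(0.457426) ≈ 1.6181.
Then ε_6 ≈ ε_5·(ε_5/ε_4)^p = 8.5634e-03·(0.282081)^1.6181 = 8.5634e-03·0.129018 ≈ 0.001105.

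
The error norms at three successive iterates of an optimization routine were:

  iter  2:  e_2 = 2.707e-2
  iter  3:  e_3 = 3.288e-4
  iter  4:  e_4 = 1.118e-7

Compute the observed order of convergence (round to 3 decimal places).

p ≈ ln(e_4/e_3) / ln(e_3/e_2)
  = ln(1.118e-7/3.288e-4) / ln(3.288e-4/2.707e-2)
  = ln(0.000340024) / ln(0.0121463)
  = -7.986494 / -4.410731 ≈ 1.810696

1.811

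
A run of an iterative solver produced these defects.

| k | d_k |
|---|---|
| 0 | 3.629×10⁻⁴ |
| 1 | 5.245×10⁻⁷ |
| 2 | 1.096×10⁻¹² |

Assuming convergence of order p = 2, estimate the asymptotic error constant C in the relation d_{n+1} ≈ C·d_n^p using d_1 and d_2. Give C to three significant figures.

C ≈ d_2 / d_1^2
  = 1.096×10⁻¹² / (5.245×10⁻⁷)^2
  = 1.096×10⁻¹² / 2.751e-13 ≈ 3.984

3.98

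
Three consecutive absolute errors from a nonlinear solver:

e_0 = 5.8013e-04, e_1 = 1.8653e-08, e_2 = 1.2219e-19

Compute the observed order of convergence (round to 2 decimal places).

p ≈ ln(e_2/e_1) / ln(e_1/e_0)
  = ln(1.2219e-19/1.8653e-08) / ln(1.8653e-08/5.8013e-04)
  = ln(6.55069e-12) / ln(3.21531e-05)
  = -25.75145 / -10.34500 ≈ 2.48927

2.49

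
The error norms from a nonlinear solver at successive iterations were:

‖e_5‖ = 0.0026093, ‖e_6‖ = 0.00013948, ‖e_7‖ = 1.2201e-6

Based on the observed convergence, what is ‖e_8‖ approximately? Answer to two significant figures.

5.7e-10

First estimate the order: p ≈ ln(‖e_7‖/‖e_6‖) / ln(‖e_6‖/‖e_5‖) = ln(1.2201e-6/0.00013948)/ln(0.00013948/0.0026093) = ln(0.00874749)/ln(0.0534549) ≈ 1.6180.
Then ‖e_8‖ ≈ ‖e_7‖·(‖e_7‖/‖e_6‖)^p = 1.2201e-6·(0.00874749)^1.6180 = 1.2201e-6·0.0004677 ≈ 5.706e-10.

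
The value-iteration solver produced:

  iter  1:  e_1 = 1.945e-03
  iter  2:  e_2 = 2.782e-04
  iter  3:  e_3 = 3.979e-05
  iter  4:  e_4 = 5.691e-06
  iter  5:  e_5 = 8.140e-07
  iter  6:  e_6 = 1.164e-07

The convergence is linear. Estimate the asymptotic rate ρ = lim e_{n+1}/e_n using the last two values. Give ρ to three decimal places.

0.143

ρ ≈ e_6/e_5 = 1.164e-07/8.140e-07 = 0.14300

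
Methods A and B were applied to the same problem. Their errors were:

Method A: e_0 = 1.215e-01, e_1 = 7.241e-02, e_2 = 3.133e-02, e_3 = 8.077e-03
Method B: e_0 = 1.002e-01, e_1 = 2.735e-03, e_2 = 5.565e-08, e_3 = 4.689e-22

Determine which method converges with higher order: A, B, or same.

Method A: p ≈ ln(8.077e-03/3.133e-02)/ln(3.133e-02/7.241e-02) ≈ 1.62.
Method B: p ≈ ln(4.689e-22/5.565e-08)/ln(5.565e-08/2.735e-03) ≈ 3.00.
Method B has the higher order (≈3.0 vs ≈1.6).

B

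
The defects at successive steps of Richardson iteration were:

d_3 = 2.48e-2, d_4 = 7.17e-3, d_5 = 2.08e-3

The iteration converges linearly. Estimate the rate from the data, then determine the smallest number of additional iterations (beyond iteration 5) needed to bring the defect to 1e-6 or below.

Rate ρ ≈ d_5/d_4 = 2.08e-3/7.17e-3 = 0.2901.
After j more steps, d_{5+j} ≈ 2.08e-3·ρ^j; need ρ^j ≤ 1e-6/2.08e-3 = 0.000480769.
j ≥ ln(0.000480769)/ln(0.2901) = -7.6401/-1.23753 = 6.174.
So 7 more iterations are needed.

7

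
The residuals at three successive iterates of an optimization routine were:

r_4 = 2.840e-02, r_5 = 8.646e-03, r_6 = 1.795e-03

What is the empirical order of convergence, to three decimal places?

1.322

p ≈ ln(r_6/r_5) / ln(r_5/r_4)
  = ln(1.795e-03/8.646e-03) / ln(8.646e-03/2.840e-02)
  = ln(0.20761) / ln(0.304437)
  = -1.572094 / -1.189291 ≈ 1.321875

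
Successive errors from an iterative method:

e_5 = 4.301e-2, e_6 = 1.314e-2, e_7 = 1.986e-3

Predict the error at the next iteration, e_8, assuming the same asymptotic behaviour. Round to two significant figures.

9.8e-5

First estimate the order: p ≈ ln(e_7/e_6) / ln(e_6/e_5) = ln(1.986e-3/1.314e-2)/ln(1.314e-2/4.301e-2) = ln(0.151142)/ln(0.30551) ≈ 1.5935.
Then e_8 ≈ e_7·(e_7/e_6)^p = 1.986e-3·(0.151142)^1.5935 = 1.986e-3·0.0492437 ≈ 9.78e-05.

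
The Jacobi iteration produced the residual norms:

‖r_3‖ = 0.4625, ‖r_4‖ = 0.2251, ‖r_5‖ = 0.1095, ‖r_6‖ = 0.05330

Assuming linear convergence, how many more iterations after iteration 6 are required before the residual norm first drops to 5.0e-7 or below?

Rate ρ ≈ ‖r_6‖/‖r_5‖ = 0.05330/0.1095 = 0.4868.
After j more steps, ‖r_{6+j}‖ ≈ 0.05330·ρ^j; need ρ^j ≤ 5.0e-7/0.05330 = 9.38086e-06.
j ≥ ln(9.38086e-06)/ln(0.4868) = -11.5768/-0.71990 = 16.081.
So 17 more iterations are needed.

17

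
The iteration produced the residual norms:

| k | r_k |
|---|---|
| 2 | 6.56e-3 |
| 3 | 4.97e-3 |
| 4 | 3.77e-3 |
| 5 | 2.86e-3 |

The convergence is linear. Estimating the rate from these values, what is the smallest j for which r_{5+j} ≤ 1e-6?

29

Rate ρ ≈ r_5/r_4 = 2.86e-3/3.77e-3 = 0.7586.
After j more steps, r_{5+j} ≈ 2.86e-3·ρ^j; need ρ^j ≤ 1e-6/2.86e-3 = 0.00034965.
j ≥ ln(0.00034965)/ln(0.7586) = -7.9586/-0.27628 = 28.806.
So 29 more iterations are needed.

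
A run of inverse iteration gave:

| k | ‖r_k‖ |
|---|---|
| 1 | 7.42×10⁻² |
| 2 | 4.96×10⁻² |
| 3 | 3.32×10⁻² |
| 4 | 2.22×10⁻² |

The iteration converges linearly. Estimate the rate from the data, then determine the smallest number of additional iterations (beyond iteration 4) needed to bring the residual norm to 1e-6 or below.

Rate ρ ≈ ‖r_4‖/‖r_3‖ = 2.22×10⁻²/3.32×10⁻² = 0.6687.
After j more steps, ‖r_{4+j}‖ ≈ 2.22×10⁻²·ρ^j; need ρ^j ≤ 1e-6/2.22×10⁻² = 4.5045e-05.
j ≥ ln(4.5045e-05)/ln(0.6687) = -10.0078/-0.40242 = 24.869.
So 25 more iterations are needed.

25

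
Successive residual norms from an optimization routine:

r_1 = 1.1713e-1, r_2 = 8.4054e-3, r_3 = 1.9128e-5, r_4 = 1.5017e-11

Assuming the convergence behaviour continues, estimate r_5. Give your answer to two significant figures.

First estimate the order: p ≈ ln(r_4/r_3) / ln(r_3/r_2) = ln(1.5017e-11/1.9128e-5)/ln(1.9128e-5/8.4054e-3) = ln(7.85079e-07)/ln(0.00227568) ≈ 2.3100.
Then r_5 ≈ r_4·(r_4/r_3)^p = 1.5017e-11·(7.85079e-07)^2.3100 = 1.5017e-11·7.89314e-15 ≈ 1.185e-25.

1.2e-25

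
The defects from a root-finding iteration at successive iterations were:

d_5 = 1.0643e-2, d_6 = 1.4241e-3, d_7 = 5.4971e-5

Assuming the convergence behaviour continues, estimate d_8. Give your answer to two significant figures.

First estimate the order: p ≈ ln(d_7/d_6) / ln(d_6/d_5) = ln(5.4971e-5/1.4241e-3)/ln(1.4241e-3/1.0643e-2) = ln(0.0386005)/ln(0.133806) ≈ 1.6181.
Then d_8 ≈ d_7·(d_7/d_6)^p = 5.4971e-5·(0.0386005)^1.6181 = 5.4971e-5·0.00516376 ≈ 2.839e-07.

2.8e-7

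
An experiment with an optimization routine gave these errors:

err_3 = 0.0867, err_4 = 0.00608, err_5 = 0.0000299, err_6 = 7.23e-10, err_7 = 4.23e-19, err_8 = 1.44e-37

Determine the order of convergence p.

Consecutive ratios: err_8/err_7 = 1.44e-37/4.23e-19 = 3.40426e-19, err_7/err_6 = 4.23e-19/7.23e-10 = 5.85062e-10.
p ≈ ln(3.40426e-19)/ln(5.85062e-10) = -42.5241/-21.2593 ≈ 2.00.
So the convergence is quadratic (order 2).

2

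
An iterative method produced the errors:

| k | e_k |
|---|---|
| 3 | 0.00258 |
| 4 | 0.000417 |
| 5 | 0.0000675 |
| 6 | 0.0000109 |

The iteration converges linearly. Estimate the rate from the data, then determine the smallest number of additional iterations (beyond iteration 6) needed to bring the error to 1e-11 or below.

Rate ρ ≈ e_6/e_5 = 0.0000109/0.0000675 = 0.1615.
After j more steps, e_{6+j} ≈ 0.0000109·ρ^j; need ρ^j ≤ 1e-11/0.0000109 = 9.17431e-07.
j ≥ ln(9.17431e-07)/ln(0.1615) = -13.9017/-1.82325 = 7.625.
So 8 more iterations are needed.

8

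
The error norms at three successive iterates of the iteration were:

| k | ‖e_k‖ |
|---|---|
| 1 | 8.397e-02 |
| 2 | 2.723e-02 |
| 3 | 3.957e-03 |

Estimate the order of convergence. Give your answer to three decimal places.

1.713

p ≈ ln(‖e_3‖/‖e_2‖) / ln(‖e_2‖/‖e_1‖)
  = ln(3.957e-03/2.723e-02) / ln(2.723e-02/8.397e-02)
  = ln(0.145318) / ln(0.324282)
  = -1.928831 / -1.126142 ≈ 1.712778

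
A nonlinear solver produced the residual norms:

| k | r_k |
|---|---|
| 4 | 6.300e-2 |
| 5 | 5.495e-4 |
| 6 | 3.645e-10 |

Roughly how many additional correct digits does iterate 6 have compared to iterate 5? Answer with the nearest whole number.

6

Digits gained ≈ log₁₀(r_5/r_6) = log₁₀(5.495e-4/3.645e-10) = log₁₀(1.50754e+06) ≈ 6.178.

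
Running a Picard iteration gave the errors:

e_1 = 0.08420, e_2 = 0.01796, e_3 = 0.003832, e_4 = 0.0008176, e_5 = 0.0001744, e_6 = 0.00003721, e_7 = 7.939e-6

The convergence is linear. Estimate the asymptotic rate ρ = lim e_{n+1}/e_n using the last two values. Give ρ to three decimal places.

0.213

ρ ≈ e_7/e_6 = 7.939e-6/0.00003721 = 0.21336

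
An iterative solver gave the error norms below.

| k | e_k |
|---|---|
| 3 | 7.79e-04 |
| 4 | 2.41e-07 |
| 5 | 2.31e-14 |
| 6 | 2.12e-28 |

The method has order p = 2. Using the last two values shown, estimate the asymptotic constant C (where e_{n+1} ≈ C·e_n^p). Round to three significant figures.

0.397

C ≈ e_6 / e_5^2
  = 2.12e-28 / (2.31e-14)^2
  = 2.12e-28 / 5.3361e-28 ≈ 0.39729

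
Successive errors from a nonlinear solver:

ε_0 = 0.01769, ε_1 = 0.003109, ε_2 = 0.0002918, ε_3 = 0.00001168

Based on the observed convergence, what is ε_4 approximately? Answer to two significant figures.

1.5e-7

First estimate the order: p ≈ ln(ε_3/ε_2) / ln(ε_2/ε_1) = ln(0.00001168/0.0002918)/ln(0.0002918/0.003109) = ln(0.0400274)/ln(0.0938565) ≈ 1.3602.
Then ε_4 ≈ ε_3·(ε_3/ε_2)^p = 0.00001168·(0.0400274)^1.3602 = 0.00001168·0.0125582 ≈ 1.467e-07.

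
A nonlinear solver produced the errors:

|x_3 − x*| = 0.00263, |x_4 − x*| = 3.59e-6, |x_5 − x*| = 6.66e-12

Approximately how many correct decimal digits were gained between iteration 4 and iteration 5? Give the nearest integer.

Digits gained ≈ log₁₀(|x_4 − x*|/|x_5 − x*|) = log₁₀(3.59e-6/6.66e-12) = log₁₀(539039) ≈ 5.732.

6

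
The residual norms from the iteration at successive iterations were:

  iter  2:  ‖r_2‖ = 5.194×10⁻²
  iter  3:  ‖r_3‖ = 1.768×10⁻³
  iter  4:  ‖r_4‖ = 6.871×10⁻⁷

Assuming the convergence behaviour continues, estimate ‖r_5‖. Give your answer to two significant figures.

First estimate the order: p ≈ ln(‖r_4‖/‖r_3‖) / ln(‖r_3‖/‖r_2‖) = ln(6.871×10⁻⁷/1.768×10⁻³)/ln(1.768×10⁻³/5.194×10⁻²) = ln(0.000388631)/ln(0.0340393) ≈ 2.3232.
Then ‖r_5‖ ≈ ‖r_4‖·(‖r_4‖/‖r_3‖)^p = 6.871×10⁻⁷·(0.000388631)^2.3232 = 6.871×10⁻⁷·1.19348e-08 ≈ 8.2e-15.

8.2e-15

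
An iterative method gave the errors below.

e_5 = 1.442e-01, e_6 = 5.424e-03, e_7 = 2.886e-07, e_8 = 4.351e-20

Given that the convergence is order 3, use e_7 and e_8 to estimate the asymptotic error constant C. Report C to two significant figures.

C ≈ e_8 / e_7^3
  = 4.351e-20 / (2.886e-07)^3
  = 4.351e-20 / 2.40375e-20 ≈ 1.8101

1.8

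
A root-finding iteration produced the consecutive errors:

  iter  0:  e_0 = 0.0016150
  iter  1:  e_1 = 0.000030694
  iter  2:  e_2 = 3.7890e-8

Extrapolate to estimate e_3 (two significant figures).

4.6e-13

First estimate the order: p ≈ ln(e_2/e_1) / ln(e_1/e_0) = ln(3.7890e-8/0.000030694)/ln(0.000030694/0.0016150) = ln(0.00123444)/ln(0.0190056) ≈ 1.6899.
Then e_3 ≈ e_2·(e_2/e_1)^p = 3.7890e-8·(0.00123444)^1.6899 = 3.7890e-8·1.21584e-05 ≈ 4.607e-13.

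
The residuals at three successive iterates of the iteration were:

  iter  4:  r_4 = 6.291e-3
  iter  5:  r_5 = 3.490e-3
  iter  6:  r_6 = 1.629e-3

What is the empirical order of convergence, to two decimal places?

p ≈ ln(r_6/r_5) / ln(r_5/r_4)
  = ln(1.629e-3/3.490e-3) / ln(3.490e-3/6.291e-3)
  = ln(0.466762) / ln(0.554761)
  = -0.76194 / -0.58922 ≈ 1.29313

1.29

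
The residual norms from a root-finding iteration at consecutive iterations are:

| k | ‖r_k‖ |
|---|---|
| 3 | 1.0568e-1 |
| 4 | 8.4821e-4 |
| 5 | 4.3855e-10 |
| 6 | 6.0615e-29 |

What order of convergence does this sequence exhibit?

3

Consecutive ratios: ‖r_6‖/‖r_5‖ = 6.0615e-29/4.3855e-10 = 1.38217e-19, ‖r_5‖/‖r_4‖ = 4.3855e-10/8.4821e-4 = 5.1703e-07.
p ≈ ln(1.38217e-19)/ln(5.1703e-07) = -43.4255/-14.4752 ≈ 3.00.
So the convergence is cubic (order 3).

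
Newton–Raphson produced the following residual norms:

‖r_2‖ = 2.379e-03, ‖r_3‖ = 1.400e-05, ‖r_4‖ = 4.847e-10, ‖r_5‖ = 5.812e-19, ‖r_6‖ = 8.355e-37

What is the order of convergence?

Consecutive ratios: ‖r_6‖/‖r_5‖ = 8.355e-37/5.812e-19 = 1.43754e-18, ‖r_5‖/‖r_4‖ = 5.812e-19/4.847e-10 = 1.19909e-09.
p ≈ ln(1.43754e-18)/ln(1.19909e-09) = -41.0836/-20.5417 ≈ 2.00.
So the convergence is quadratic (order 2).

2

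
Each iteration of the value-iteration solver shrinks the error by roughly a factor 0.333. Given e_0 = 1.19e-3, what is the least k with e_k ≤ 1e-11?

17

After k steps, e_k ≈ 1.19e-3·0.333^k.
Need 0.333^k ≤ 1e-11/1.19e-3 = 8.40336e-09.
k ≥ ln(8.40336e-09)/ln(0.333) = -18.5946/-1.09961 = 16.910.
Smallest integer k = 17.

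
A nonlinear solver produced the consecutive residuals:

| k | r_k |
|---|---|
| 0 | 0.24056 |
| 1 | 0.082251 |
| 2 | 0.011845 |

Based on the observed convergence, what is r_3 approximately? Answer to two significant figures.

3.6e-4

First estimate the order: p ≈ ln(r_2/r_1) / ln(r_1/r_0) = ln(0.011845/0.082251)/ln(0.082251/0.24056) = ln(0.14401)/ln(0.341915) ≈ 1.8057.
Then r_3 ≈ r_2·(r_2/r_1)^p = 0.011845·(0.14401)^1.8057 = 0.011845·0.0302211 ≈ 0.000358.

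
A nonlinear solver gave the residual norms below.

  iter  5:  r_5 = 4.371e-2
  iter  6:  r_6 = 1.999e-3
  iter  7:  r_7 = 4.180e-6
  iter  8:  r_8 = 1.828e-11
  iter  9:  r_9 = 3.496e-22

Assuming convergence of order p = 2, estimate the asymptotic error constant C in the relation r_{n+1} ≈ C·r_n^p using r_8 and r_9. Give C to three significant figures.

1.05

C ≈ r_9 / r_8^2
  = 3.496e-22 / (1.828e-11)^2
  = 3.496e-22 / 3.34158e-22 ≈ 1.0462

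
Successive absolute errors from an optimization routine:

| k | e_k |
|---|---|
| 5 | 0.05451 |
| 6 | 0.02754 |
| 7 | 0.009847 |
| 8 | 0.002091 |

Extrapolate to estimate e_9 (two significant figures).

2.0e-4

First estimate the order: p ≈ ln(e_8/e_7) / ln(e_7/e_6) = ln(0.002091/0.009847)/ln(0.009847/0.02754) = ln(0.212349)/ln(0.357553) ≈ 1.5066.
Then e_9 ≈ e_8·(e_8/e_7)^p = 0.002091·(0.212349)^1.5066 = 0.002091·0.0968576 ≈ 0.0002025.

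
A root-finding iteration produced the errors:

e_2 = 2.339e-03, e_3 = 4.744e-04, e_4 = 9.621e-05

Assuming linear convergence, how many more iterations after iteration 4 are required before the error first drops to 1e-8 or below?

6

Rate ρ ≈ e_4/e_3 = 9.621e-05/4.744e-04 = 0.2028.
After j more steps, e_{4+j} ≈ 9.621e-05·ρ^j; need ρ^j ≤ 1e-8/9.621e-05 = 0.000103939.
j ≥ ln(0.000103939)/ln(0.2028) = -9.1717/-1.59554 = 5.748.
So 6 more iterations are needed.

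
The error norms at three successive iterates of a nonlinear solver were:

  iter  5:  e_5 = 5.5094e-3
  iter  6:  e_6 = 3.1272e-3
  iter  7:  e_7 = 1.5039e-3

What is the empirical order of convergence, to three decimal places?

1.293

p ≈ ln(e_7/e_6) / ln(e_6/e_5)
  = ln(1.5039e-3/3.1272e-3) / ln(3.1272e-3/5.5094e-3)
  = ln(0.480909) / ln(0.567612)
  = -0.732077 / -0.566317 ≈ 1.292698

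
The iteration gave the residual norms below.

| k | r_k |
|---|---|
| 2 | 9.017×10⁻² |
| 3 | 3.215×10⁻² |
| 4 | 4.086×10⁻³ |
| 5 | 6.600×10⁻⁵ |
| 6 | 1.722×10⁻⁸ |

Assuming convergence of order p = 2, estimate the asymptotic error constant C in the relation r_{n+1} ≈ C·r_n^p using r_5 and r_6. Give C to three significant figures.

3.95

C ≈ r_6 / r_5^2
  = 1.722×10⁻⁸ / (6.600×10⁻⁵)^2
  = 1.722×10⁻⁸ / 4.356e-09 ≈ 3.9532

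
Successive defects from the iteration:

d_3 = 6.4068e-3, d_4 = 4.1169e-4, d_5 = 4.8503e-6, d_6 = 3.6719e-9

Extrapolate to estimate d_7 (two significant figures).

3.3e-14

First estimate the order: p ≈ ln(d_6/d_5) / ln(d_5/d_4) = ln(3.6719e-9/4.8503e-6)/ln(4.8503e-6/4.1169e-4) = ln(0.000757046)/ln(0.0117814) ≈ 1.6180.
Then d_7 ≈ d_6·(d_6/d_5)^p = 3.6719e-9·(0.000757046)^1.6180 = 3.6719e-9·8.92113e-06 ≈ 3.276e-14.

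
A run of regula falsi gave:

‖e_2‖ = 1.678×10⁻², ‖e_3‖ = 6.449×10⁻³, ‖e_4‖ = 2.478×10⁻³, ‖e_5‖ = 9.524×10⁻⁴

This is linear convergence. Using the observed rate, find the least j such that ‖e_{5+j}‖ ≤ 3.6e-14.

Rate ρ ≈ ‖e_5‖/‖e_4‖ = 9.524×10⁻⁴/2.478×10⁻³ = 0.3843.
After j more steps, ‖e_{5+j}‖ ≈ 9.524×10⁻⁴·ρ^j; need ρ^j ≤ 3.6e-14/9.524×10⁻⁴ = 3.77992e-11.
j ≥ ln(3.77992e-11)/ln(0.3843) = -23.9987/-0.95633 = 25.095.
So 26 more iterations are needed.

26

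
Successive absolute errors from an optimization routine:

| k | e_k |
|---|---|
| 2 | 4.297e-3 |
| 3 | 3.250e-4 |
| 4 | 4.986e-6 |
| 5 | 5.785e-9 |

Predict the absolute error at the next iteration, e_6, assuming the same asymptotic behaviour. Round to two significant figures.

1.0e-13

First estimate the order: p ≈ ln(e_5/e_4) / ln(e_4/e_3) = ln(5.785e-9/4.986e-6)/ln(4.986e-6/3.250e-4) = ln(0.00116025)/ln(0.0153415) ≈ 1.6181.
Then e_6 ≈ e_5·(e_5/e_4)^p = 5.785e-9·(0.00116025)^1.6181 = 5.785e-9·1.7789e-05 ≈ 1.029e-13.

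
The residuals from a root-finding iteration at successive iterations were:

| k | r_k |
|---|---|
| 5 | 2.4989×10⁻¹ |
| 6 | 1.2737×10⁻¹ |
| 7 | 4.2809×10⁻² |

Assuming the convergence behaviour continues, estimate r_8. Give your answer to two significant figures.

First estimate the order: p ≈ ln(r_7/r_6) / ln(r_6/r_5) = ln(4.2809×10⁻²/1.2737×10⁻¹)/ln(1.2737×10⁻¹/2.4989×10⁻¹) = ln(0.3361)/ln(0.509704) ≈ 1.6179.
Then r_8 ≈ r_7·(r_7/r_6)^p = 4.2809×10⁻²·(0.3361)^1.6179 = 4.2809×10⁻²·0.171346 ≈ 0.007335.

7.3e-3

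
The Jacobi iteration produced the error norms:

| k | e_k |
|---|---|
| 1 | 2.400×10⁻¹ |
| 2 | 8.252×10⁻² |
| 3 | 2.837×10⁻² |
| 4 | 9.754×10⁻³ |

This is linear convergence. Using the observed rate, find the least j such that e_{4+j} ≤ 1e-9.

Rate ρ ≈ e_4/e_3 = 9.754×10⁻³/2.837×10⁻² = 0.3438.
After j more steps, e_{4+j} ≈ 9.754×10⁻³·ρ^j; need ρ^j ≤ 1e-9/9.754×10⁻³ = 1.02522e-07.
j ≥ ln(1.02522e-07)/ln(0.3438) = -16.0932/-1.06770 = 15.073.
So 16 more iterations are needed.

16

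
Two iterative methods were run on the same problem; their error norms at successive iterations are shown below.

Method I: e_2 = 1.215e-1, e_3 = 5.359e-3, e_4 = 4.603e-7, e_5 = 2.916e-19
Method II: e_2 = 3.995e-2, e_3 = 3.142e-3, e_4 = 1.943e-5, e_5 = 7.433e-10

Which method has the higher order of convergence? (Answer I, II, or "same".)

Method I: p ≈ ln(2.916e-19/4.603e-7)/ln(4.603e-7/5.359e-3) ≈ 3.00.
Method II: p ≈ ln(7.433e-10/1.943e-5)/ln(1.943e-5/3.142e-3) ≈ 2.00.
Method I has the higher order (≈3.0 vs ≈2.0).

I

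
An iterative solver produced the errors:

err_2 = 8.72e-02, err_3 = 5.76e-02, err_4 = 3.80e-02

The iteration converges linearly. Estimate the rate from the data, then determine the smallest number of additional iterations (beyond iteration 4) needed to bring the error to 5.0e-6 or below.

22

Rate ρ ≈ err_4/err_3 = 3.80e-02/5.76e-02 = 0.6597.
After j more steps, err_{4+j} ≈ 3.80e-02·ρ^j; need ρ^j ≤ 5.0e-6/3.80e-02 = 0.000131579.
j ≥ ln(0.000131579)/ln(0.6597) = -8.9359/-0.41597 = 21.482.
So 22 more iterations are needed.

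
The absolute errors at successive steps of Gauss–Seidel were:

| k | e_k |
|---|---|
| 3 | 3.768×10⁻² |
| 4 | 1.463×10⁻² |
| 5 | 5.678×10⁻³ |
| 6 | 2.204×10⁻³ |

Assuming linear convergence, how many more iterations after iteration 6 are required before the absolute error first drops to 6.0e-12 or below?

21

Rate ρ ≈ e_6/e_5 = 2.204×10⁻³/5.678×10⁻³ = 0.3882.
After j more steps, e_{6+j} ≈ 2.204×10⁻³·ρ^j; need ρ^j ≤ 6.0e-12/2.204×10⁻³ = 2.72232e-09.
j ≥ ln(2.72232e-09)/ln(0.3882) = -19.7218/-0.94623 = 20.843.
So 21 more iterations are needed.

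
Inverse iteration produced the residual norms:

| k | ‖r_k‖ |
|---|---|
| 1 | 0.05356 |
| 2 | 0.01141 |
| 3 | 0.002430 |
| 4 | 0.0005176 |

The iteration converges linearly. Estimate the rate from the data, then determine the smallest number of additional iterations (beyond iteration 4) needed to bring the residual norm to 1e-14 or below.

Rate ρ ≈ ‖r_4‖/‖r_3‖ = 0.0005176/0.002430 = 0.2130.
After j more steps, ‖r_{4+j}‖ ≈ 0.0005176·ρ^j; need ρ^j ≤ 1e-14/0.0005176 = 1.93199e-11.
j ≥ ln(1.93199e-11)/ln(0.2130) = -24.6699/-1.54646 = 15.952.
So 16 more iterations are needed.

16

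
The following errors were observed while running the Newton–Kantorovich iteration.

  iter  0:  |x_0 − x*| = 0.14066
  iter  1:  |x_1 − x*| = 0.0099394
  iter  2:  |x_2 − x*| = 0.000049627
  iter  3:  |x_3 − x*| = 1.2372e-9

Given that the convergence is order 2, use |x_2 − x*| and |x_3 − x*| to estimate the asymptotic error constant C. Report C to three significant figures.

0.502

C ≈ |x_3 − x*| / |x_2 − x*|^2
  = 1.2372e-9 / (0.000049627)^2
  = 1.2372e-9 / 2.46284e-09 ≈ 0.50235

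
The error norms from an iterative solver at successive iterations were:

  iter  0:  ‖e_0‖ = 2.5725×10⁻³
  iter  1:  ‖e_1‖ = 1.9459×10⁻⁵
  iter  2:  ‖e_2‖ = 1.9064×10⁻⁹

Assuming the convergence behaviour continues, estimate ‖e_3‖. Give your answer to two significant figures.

5.1e-17

First estimate the order: p ≈ ln(‖e_2‖/‖e_1‖) / ln(‖e_1‖/‖e_0‖) = ln(1.9064×10⁻⁹/1.9459×10⁻⁵)/ln(1.9459×10⁻⁵/2.5725×10⁻³) = ln(9.79701e-05)/ln(0.00756424) ≈ 1.8899.
Then ‖e_3‖ ≈ ‖e_2‖·(‖e_2‖/‖e_1‖)^p = 1.9064×10⁻⁹·(9.79701e-05)^1.8899 = 1.9064×10⁻⁹·2.65196e-08 ≈ 5.056e-17.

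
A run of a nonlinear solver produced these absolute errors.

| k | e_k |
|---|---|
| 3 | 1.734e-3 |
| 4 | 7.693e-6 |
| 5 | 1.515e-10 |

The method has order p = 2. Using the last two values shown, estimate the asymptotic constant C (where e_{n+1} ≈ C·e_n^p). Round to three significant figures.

2.56

C ≈ e_5 / e_4^2
  = 1.515e-10 / (7.693e-6)^2
  = 1.515e-10 / 5.91822e-11 ≈ 2.5599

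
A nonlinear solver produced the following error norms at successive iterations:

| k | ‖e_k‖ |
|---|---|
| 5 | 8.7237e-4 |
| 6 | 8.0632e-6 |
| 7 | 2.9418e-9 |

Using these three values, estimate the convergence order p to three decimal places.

1.690

p ≈ ln(‖e_7‖/‖e_6‖) / ln(‖e_6‖/‖e_5‖)
  = ln(2.9418e-9/8.0632e-6) / ln(8.0632e-6/8.7237e-4)
  = ln(0.000364843) / ln(0.00924287)
  = -7.916043 / -4.683903 ≈ 1.690053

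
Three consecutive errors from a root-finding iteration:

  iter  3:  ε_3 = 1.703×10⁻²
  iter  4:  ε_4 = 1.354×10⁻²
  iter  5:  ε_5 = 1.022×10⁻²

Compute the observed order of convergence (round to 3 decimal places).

1.227

p ≈ ln(ε_5/ε_4) / ln(ε_4/ε_3)
  = ln(1.022×10⁻²/1.354×10⁻²) / ln(1.354×10⁻²/1.703×10⁻²)
  = ln(0.754801) / ln(0.795068)
  = -0.281301 / -0.229328 ≈ 1.226632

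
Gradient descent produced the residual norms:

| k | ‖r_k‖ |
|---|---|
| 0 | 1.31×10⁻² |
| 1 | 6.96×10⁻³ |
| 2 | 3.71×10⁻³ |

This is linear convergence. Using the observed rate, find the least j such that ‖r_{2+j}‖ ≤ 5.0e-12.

33

Rate ρ ≈ ‖r_2‖/‖r_1‖ = 3.71×10⁻³/6.96×10⁻³ = 0.5330.
After j more steps, ‖r_{2+j}‖ ≈ 3.71×10⁻³·ρ^j; need ρ^j ≤ 5.0e-12/3.71×10⁻³ = 1.34771e-09.
j ≥ ln(1.34771e-09)/ln(0.5330) = -20.4249/-0.62923 = 32.460.
So 33 more iterations are needed.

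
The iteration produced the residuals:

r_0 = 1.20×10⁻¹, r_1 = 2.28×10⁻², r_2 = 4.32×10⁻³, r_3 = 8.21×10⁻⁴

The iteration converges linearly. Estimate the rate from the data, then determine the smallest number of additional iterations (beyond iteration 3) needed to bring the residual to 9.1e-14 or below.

14

Rate ρ ≈ r_3/r_2 = 8.21×10⁻⁴/4.32×10⁻³ = 0.1900.
After j more steps, r_{3+j} ≈ 8.21×10⁻⁴·ρ^j; need ρ^j ≤ 9.1e-14/8.21×10⁻⁴ = 1.1084e-10.
j ≥ ln(1.1084e-10)/ln(0.1900) = -22.9229/-1.66073 = 13.803.
So 14 more iterations are needed.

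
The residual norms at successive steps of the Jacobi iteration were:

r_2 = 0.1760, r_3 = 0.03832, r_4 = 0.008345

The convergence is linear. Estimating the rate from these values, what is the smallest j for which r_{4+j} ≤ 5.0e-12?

Rate ρ ≈ r_4/r_3 = 0.008345/0.03832 = 0.2178.
After j more steps, r_{4+j} ≈ 0.008345·ρ^j; need ρ^j ≤ 5.0e-12/0.008345 = 5.99161e-10.
j ≥ ln(5.99161e-10)/ln(0.2178) = -21.2355/-1.52418 = 13.932.
So 14 more iterations are needed.

14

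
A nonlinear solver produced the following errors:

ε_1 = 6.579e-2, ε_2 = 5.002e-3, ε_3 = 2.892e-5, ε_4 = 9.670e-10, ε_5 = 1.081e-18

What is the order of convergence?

2

Consecutive ratios: ε_5/ε_4 = 1.081e-18/9.670e-10 = 1.11789e-09, ε_4/ε_3 = 9.670e-10/2.892e-5 = 3.34371e-05.
p ≈ ln(1.11789e-09)/ln(3.34371e-05) = -20.6118/-10.3058 ≈ 2.00.
So the convergence is quadratic (order 2).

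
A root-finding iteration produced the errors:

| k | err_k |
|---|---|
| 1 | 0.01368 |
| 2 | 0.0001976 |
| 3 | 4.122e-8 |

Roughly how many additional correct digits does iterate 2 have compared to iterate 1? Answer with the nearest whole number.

2

Digits gained ≈ log₁₀(err_1/err_2) = log₁₀(0.01368/0.0001976) = log₁₀(69.2308) ≈ 1.840.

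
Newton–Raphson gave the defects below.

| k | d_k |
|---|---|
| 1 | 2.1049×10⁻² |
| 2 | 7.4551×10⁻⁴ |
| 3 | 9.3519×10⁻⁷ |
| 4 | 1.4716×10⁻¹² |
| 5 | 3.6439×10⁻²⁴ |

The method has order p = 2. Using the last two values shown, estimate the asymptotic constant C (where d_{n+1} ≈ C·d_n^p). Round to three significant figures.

1.68

C ≈ d_5 / d_4^2
  = 3.6439×10⁻²⁴ / (1.4716×10⁻¹²)^2
  = 3.6439×10⁻²⁴ / 2.16561e-24 ≈ 1.6826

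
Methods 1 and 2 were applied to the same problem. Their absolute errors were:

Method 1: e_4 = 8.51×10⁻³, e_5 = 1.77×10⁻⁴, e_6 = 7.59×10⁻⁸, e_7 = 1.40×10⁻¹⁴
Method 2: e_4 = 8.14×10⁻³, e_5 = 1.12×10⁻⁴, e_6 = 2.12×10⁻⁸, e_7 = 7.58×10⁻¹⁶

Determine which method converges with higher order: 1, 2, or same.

Method 1: p ≈ ln(1.40×10⁻¹⁴/7.59×10⁻⁸)/ln(7.59×10⁻⁸/1.77×10⁻⁴) ≈ 2.00.
Method 2: p ≈ ln(7.58×10⁻¹⁶/2.12×10⁻⁸)/ln(2.12×10⁻⁸/1.12×10⁻⁴) ≈ 2.00.
Both orders ≈ 2.0 — effectively the same.

same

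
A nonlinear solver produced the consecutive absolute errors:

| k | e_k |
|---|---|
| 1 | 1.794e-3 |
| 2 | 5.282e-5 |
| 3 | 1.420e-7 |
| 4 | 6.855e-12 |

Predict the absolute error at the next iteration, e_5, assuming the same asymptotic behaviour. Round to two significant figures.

First estimate the order: p ≈ ln(e_4/e_3) / ln(e_3/e_2) = ln(6.855e-12/1.420e-7)/ln(1.420e-7/5.282e-5) = ln(4.82746e-05)/ln(0.00268838) ≈ 1.6792.
Then e_5 ≈ e_4·(e_4/e_3)^p = 6.855e-12·(4.82746e-05)^1.6792 = 6.855e-12·5.65068e-08 ≈ 3.874e-19.

3.9e-19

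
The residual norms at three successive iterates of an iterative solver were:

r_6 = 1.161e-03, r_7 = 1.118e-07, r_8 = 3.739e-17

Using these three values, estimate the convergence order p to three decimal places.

2.359

p ≈ ln(r_8/r_7) / ln(r_7/r_6)
  = ln(3.739e-17/1.118e-07) / ln(1.118e-07/1.161e-03)
  = ln(3.34436e-10) / ln(9.62963e-05)
  = -21.818576 / -9.248081 ≈ 2.359254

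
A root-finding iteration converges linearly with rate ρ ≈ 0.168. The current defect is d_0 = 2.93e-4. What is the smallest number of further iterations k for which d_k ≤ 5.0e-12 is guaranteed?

After k steps, d_k ≈ 2.93e-4·0.168^k.
Need 0.168^k ≤ 5.0e-12/2.93e-4 = 1.70648e-08.
k ≥ ln(1.70648e-08)/ln(0.168) = -17.8862/-1.78379 = 10.027.
Smallest integer k = 11.

11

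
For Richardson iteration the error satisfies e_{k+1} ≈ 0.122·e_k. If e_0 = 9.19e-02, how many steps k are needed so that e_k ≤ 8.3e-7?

After k steps, e_k ≈ 9.19e-02·0.122^k.
Need 0.122^k ≤ 8.3e-7/9.19e-02 = 9.03156e-06.
k ≥ ln(9.03156e-06)/ln(0.122) = -11.6148/-2.10373 = 5.521.
Smallest integer k = 6.

6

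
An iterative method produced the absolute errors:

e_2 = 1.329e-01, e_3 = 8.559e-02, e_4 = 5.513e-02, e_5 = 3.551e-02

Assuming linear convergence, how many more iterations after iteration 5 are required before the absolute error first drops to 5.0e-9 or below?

Rate ρ ≈ e_5/e_4 = 3.551e-02/5.513e-02 = 0.6441.
After j more steps, e_{5+j} ≈ 3.551e-02·ρ^j; need ρ^j ≤ 5.0e-9/3.551e-02 = 1.40805e-07.
j ≥ ln(1.40805e-07)/ln(0.6441) = -15.7759/-0.43990 = 35.862.
So 36 more iterations are needed.

36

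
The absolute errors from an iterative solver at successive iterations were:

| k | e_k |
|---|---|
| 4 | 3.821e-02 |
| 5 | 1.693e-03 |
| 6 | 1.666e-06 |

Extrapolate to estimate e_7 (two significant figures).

First estimate the order: p ≈ ln(e_6/e_5) / ln(e_5/e_4) = ln(1.666e-06/1.693e-03)/ln(1.693e-03/3.821e-02) = ln(0.000984052)/ln(0.0443078) ≈ 2.2216.
Then e_7 ≈ e_6·(e_6/e_5)^p = 1.666e-06·(0.000984052)^2.2216 = 1.666e-06·2.0878e-07 ≈ 3.478e-13.

3.5e-13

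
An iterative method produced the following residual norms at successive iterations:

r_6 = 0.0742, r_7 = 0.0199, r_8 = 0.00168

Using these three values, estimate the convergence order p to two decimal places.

1.88

p ≈ ln(r_8/r_7) / ln(r_7/r_6)
  = ln(0.00168/0.0199) / ln(0.0199/0.0742)
  = ln(0.0844221) / ln(0.268194)
  = -2.47193 / -1.31604 ≈ 1.87831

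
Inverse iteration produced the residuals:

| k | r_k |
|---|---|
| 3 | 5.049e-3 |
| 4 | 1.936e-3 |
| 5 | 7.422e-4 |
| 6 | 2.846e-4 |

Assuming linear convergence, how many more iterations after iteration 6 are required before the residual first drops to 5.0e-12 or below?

Rate ρ ≈ r_6/r_5 = 2.846e-4/7.422e-4 = 0.3835.
After j more steps, r_{6+j} ≈ 2.846e-4·ρ^j; need ρ^j ≤ 5.0e-12/2.846e-4 = 1.75685e-08.
j ≥ ln(1.75685e-08)/ln(0.3835) = -17.8572/-0.95842 = 18.632.
So 19 more iterations are needed.

19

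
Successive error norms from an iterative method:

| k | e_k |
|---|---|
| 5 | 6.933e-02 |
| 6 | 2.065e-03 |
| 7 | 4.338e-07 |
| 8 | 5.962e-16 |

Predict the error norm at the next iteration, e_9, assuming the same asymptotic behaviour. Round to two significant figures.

First estimate the order: p ≈ ln(e_8/e_7) / ln(e_7/e_6) = ln(5.962e-16/4.338e-07)/ln(4.338e-07/2.065e-03) = ln(1.37437e-09)/ln(0.000210073) ≈ 2.4097.
Then e_9 ≈ e_8·(e_8/e_7)^p = 5.962e-16·(1.37437e-09)^2.4097 = 5.962e-16·4.42067e-22 ≈ 2.636e-37.

2.6e-37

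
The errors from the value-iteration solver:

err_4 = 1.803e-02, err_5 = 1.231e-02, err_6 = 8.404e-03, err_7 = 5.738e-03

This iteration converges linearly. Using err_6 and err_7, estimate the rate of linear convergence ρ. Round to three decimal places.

ρ ≈ err_7/err_6 = 5.738e-03/8.404e-03 = 0.68277

0.683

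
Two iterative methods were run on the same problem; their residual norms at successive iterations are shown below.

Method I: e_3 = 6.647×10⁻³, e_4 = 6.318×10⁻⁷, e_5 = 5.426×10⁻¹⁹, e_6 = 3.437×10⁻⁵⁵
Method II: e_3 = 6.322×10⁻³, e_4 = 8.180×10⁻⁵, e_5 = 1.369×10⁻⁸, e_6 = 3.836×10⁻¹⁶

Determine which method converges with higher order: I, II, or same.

I

Method I: p ≈ ln(3.437×10⁻⁵⁵/5.426×10⁻¹⁹)/ln(5.426×10⁻¹⁹/6.318×10⁻⁷) ≈ 3.00.
Method II: p ≈ ln(3.836×10⁻¹⁶/1.369×10⁻⁸)/ln(1.369×10⁻⁸/8.180×10⁻⁵) ≈ 2.00.
Method I has the higher order (≈3.0 vs ≈2.0).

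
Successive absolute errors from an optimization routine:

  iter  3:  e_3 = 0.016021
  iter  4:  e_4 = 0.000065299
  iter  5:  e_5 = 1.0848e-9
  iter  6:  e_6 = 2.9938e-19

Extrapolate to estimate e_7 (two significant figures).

First estimate the order: p ≈ ln(e_6/e_5) / ln(e_5/e_4) = ln(2.9938e-19/1.0848e-9)/ln(1.0848e-9/0.000065299) = ln(2.75977e-10)/ln(1.66128e-05) ≈ 2.0000.
Then e_7 ≈ e_6·(e_6/e_5)^p = 2.9938e-19·(2.75977e-10)^2.0000 = 2.9938e-19·7.61633e-20 ≈ 2.28e-38.

2.3e-38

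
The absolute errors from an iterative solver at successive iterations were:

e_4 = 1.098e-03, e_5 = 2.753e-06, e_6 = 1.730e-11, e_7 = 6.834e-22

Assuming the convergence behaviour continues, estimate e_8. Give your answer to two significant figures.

First estimate the order: p ≈ ln(e_7/e_6) / ln(e_6/e_5) = ln(6.834e-22/1.730e-11)/ln(1.730e-11/2.753e-06) = ln(3.95029e-11)/ln(6.28405e-06) ≈ 2.0000.
Then e_8 ≈ e_7·(e_7/e_6)^p = 6.834e-22·(3.95029e-11)^2.0000 = 6.834e-22·1.56048e-21 ≈ 1.066e-42.

1.1e-42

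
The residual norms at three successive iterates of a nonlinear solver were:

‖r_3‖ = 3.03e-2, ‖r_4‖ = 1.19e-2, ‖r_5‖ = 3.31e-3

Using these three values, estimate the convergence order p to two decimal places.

1.37

p ≈ ln(‖r_5‖/‖r_4‖) / ln(‖r_4‖/‖r_3‖)
  = ln(3.31e-3/1.19e-2) / ln(1.19e-2/3.03e-2)
  = ln(0.278151) / ln(0.392739)
  = -1.27959 / -0.93461 ≈ 1.36912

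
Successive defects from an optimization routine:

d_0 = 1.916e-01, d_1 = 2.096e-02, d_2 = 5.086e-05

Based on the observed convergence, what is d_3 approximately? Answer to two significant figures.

3.9e-12

First estimate the order: p ≈ ln(d_2/d_1) / ln(d_1/d_0) = ln(5.086e-05/2.096e-02)/ln(2.096e-02/1.916e-01) = ln(0.00242653)/ln(0.109395) ≈ 2.7211.
Then d_3 ≈ d_2·(d_2/d_1)^p = 5.086e-05·(0.00242653)^2.7211 = 5.086e-05·7.66098e-08 ≈ 3.896e-12.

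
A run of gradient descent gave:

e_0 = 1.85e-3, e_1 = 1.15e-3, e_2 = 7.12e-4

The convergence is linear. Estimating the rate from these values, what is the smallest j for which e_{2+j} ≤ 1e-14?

53

Rate ρ ≈ e_2/e_1 = 7.12e-4/1.15e-3 = 0.6191.
After j more steps, e_{2+j} ≈ 7.12e-4·ρ^j; need ρ^j ≤ 1e-14/7.12e-4 = 1.40449e-11.
j ≥ ln(1.40449e-11)/ln(0.6191) = -24.9888/-0.47949 = 52.115.
So 53 more iterations are needed.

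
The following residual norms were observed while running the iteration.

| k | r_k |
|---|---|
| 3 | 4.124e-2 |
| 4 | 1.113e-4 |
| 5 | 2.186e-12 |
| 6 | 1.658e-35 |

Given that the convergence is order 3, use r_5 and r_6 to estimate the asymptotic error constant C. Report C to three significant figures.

C ≈ r_6 / r_5^3
  = 1.658e-35 / (2.186e-12)^3
  = 1.658e-35 / 1.0446e-35 ≈ 1.5872

1.59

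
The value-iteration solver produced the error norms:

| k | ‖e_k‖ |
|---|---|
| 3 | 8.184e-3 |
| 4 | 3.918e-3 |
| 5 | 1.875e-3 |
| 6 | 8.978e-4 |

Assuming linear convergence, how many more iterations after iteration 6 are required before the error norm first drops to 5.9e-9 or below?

Rate ρ ≈ ‖e_6‖/‖e_5‖ = 8.978e-4/1.875e-3 = 0.4788.
After j more steps, ‖e_{6+j}‖ ≈ 8.978e-4·ρ^j; need ρ^j ≤ 5.9e-9/8.978e-4 = 6.57162e-06.
j ≥ ln(6.57162e-06)/ln(0.4788) = -11.9328/-0.73647 = 16.203.
So 17 more iterations are needed.

17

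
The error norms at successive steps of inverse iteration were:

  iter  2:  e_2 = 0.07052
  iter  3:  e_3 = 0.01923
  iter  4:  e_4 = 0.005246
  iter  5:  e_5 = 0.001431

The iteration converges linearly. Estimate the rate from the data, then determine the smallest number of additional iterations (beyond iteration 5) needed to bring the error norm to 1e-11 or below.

15

Rate ρ ≈ e_5/e_4 = 0.001431/0.005246 = 0.2728.
After j more steps, e_{5+j} ≈ 0.001431·ρ^j; need ρ^j ≤ 1e-11/0.001431 = 6.98812e-09.
j ≥ ln(6.98812e-09)/ln(0.2728) = -18.7791/-1.29902 = 14.456.
So 15 more iterations are needed.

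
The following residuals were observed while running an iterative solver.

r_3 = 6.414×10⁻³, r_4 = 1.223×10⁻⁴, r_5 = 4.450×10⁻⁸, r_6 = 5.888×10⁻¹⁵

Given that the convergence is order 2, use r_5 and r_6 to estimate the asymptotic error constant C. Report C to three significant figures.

C ≈ r_6 / r_5^2
  = 5.888×10⁻¹⁵ / (4.450×10⁻⁸)^2
  = 5.888×10⁻¹⁵ / 1.98025e-15 ≈ 2.9734

2.97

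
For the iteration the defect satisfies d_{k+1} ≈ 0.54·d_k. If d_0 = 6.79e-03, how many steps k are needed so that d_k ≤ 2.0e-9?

25

After k steps, d_k ≈ 6.79e-03·0.54^k.
Need 0.54^k ≤ 2.0e-9/6.79e-03 = 2.94551e-07.
k ≥ ln(2.94551e-07)/ln(0.54) = -15.0378/-0.61619 = 24.404.
Smallest integer k = 25.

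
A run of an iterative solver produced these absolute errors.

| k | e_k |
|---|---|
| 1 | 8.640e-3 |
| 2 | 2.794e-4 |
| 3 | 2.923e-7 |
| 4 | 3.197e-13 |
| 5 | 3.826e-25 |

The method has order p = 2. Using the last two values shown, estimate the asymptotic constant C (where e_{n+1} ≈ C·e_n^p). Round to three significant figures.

3.74

C ≈ e_5 / e_4^2
  = 3.826e-25 / (3.197e-13)^2
  = 3.826e-25 / 1.02208e-25 ≈ 3.7433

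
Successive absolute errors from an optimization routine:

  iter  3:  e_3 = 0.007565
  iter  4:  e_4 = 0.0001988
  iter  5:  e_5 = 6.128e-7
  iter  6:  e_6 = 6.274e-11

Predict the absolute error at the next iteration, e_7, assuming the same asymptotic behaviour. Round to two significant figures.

First estimate the order: p ≈ ln(e_6/e_5) / ln(e_5/e_4) = ln(6.274e-11/6.128e-7)/ln(6.128e-7/0.0001988) = ln(0.000102383)/ln(0.00308249) ≈ 1.5889.
Then e_7 ≈ e_6·(e_6/e_5)^p = 6.274e-11·(0.000102383)^1.5889 = 6.274e-11·4.57774e-07 ≈ 2.872e-17.

2.9e-17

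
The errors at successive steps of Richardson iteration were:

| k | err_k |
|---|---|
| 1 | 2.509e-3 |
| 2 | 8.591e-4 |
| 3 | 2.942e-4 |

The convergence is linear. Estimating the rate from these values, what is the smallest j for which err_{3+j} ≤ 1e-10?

Rate ρ ≈ err_3/err_2 = 2.942e-4/8.591e-4 = 0.3425.
After j more steps, err_{3+j} ≈ 2.942e-4·ρ^j; need ρ^j ≤ 1e-10/2.942e-4 = 3.39905e-07.
j ≥ ln(3.39905e-07)/ln(0.3425) = -14.8946/-1.07148 = 13.901.
So 14 more iterations are needed.

14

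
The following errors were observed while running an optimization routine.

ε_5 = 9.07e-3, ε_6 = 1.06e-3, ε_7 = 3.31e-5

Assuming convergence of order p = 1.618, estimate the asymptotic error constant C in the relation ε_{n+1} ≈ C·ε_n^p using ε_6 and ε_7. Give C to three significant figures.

2.15

C ≈ ε_7 / ε_6^1.618
  = 3.31e-5 / (1.06e-3)^1.618
  = 3.31e-5 / 1.53796e-05 ≈ 2.1522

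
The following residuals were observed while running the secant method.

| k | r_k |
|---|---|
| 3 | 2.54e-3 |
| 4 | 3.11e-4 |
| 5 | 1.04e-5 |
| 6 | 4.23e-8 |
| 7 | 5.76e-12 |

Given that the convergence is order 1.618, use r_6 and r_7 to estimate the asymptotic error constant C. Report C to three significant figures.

C ≈ r_7 / r_6^1.618
  = 5.76e-12 / (4.23e-8)^1.618
  = 5.76e-12 / 1.17333e-12 ≈ 4.9091

4.91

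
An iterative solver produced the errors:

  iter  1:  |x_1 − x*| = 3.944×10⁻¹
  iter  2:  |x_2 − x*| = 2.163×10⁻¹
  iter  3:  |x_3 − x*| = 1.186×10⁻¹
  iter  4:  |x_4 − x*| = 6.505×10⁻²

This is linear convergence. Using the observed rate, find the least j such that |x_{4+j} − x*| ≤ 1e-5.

Rate ρ ≈ |x_4 − x*|/|x_3 − x*| = 6.505×10⁻²/1.186×10⁻¹ = 0.5485.
After j more steps, |x_{4+j} − x*| ≈ 6.505×10⁻²·ρ^j; need ρ^j ≤ 1e-5/6.505×10⁻² = 0.000153728.
j ≥ ln(0.000153728)/ln(0.5485) = -8.7803/-0.60057 = 14.620.
So 15 more iterations are needed.

15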